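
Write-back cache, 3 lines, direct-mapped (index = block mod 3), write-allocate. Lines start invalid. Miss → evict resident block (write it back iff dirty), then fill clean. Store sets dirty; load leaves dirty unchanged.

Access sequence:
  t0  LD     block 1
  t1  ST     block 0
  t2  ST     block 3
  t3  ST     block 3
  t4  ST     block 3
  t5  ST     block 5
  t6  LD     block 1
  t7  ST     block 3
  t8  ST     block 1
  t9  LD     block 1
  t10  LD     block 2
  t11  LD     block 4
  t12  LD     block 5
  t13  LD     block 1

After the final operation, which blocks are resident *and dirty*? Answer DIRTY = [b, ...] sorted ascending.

DIRTY = [3]

  0 | R B1 → L1 miss [-]
  1 | W B0 → L0 miss [D]
  2 | W B3 → L0 miss wb→B0 [D]
  3 | W B3 → L0 hit [D]
  4 | W B3 → L0 hit [D]
  5 | W B5 → L2 miss [D]
  6 | R B1 → L1 hit [-]
  7 | W B3 → L0 hit [D]
  8 | W B1 → L1 hit [D]
  9 | R B1 → L1 hit [D]
  10 | R B2 → L2 miss wb→B5 [-]
  11 | R B4 → L1 miss wb→B1 [-]
  12 | R B5 → L2 miss [-]
  13 | R B1 → L1 miss [-]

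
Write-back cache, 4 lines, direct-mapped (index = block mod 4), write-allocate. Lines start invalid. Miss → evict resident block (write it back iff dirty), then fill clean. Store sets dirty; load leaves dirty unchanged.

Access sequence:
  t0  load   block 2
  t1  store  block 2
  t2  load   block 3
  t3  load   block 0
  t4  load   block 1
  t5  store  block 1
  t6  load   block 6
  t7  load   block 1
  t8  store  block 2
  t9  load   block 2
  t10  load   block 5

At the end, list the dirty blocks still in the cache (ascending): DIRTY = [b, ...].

  0 | R B2 → L2 miss [-]
  1 | W B2 → L2 hit [D]
  2 | R B3 → L3 miss [-]
  3 | R B0 → L0 miss [-]
  4 | R B1 → L1 miss [-]
  5 | W B1 → L1 hit [D]
  6 | R B6 → L2 miss wb→B2 [-]
  7 | R B1 → L1 hit [D]
  8 | W B2 → L2 miss [D]
  9 | R B2 → L2 hit [D]
  10 | R B5 → L1 miss wb→B1 [-]

DIRTY = [2]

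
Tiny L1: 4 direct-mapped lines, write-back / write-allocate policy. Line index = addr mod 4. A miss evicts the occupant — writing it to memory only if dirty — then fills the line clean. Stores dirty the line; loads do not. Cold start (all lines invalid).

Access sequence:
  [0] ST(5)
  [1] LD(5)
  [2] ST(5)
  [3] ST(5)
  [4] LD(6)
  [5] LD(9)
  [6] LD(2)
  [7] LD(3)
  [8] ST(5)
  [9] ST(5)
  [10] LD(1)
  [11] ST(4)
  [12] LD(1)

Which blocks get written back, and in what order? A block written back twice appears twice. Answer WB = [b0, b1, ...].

WB = [5, 5]

0: W B5 → L1 miss [D]
1: R B5 → L1 hit [D]
2: W B5 → L1 hit [D]
3: W B5 → L1 hit [D]
4: R B6 → L2 miss [-]
5: R B9 → L1 miss wb→B5 [-]
6: R B2 → L2 miss [-]
7: R B3 → L3 miss [-]
8: W B5 → L1 miss [D]
9: W B5 → L1 hit [D]
10: R B1 → L1 miss wb→B5 [-]
11: W B4 → L0 miss [D]
12: R B1 → L1 hit [-]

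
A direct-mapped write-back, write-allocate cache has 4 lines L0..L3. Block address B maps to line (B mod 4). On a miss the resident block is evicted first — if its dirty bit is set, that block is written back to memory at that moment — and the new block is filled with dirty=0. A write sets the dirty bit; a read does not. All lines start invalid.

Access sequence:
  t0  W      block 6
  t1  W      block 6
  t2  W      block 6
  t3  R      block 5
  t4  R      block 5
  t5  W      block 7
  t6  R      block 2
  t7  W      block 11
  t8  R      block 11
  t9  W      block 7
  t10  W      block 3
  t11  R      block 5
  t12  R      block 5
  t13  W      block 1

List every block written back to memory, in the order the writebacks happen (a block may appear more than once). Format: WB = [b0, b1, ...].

WB = [6, 7, 11, 7]

0: W B6 → L2 miss [D]
1: W B6 → L2 hit [D]
2: W B6 → L2 hit [D]
3: R B5 → L1 miss [-]
4: R B5 → L1 hit [-]
5: W B7 → L3 miss [D]
6: R B2 → L2 miss wb→B6 [-]
7: W B11 → L3 miss wb→B7 [D]
8: R B11 → L3 hit [D]
9: W B7 → L3 miss wb→B11 [D]
10: W B3 → L3 miss wb→B7 [D]
11: R B5 → L1 hit [-]
12: R B5 → L1 hit [-]
13: W B1 → L1 miss [D]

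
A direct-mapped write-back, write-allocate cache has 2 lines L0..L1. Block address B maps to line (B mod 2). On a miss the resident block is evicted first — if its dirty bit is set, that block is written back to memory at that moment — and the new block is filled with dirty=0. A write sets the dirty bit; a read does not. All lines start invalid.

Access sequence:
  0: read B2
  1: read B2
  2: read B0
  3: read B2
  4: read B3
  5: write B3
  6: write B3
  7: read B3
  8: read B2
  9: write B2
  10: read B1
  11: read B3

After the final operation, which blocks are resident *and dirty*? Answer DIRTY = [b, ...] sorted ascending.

  0 | R B2 → L0 miss [-]
  1 | R B2 → L0 hit [-]
  2 | R B0 → L0 miss [-]
  3 | R B2 → L0 miss [-]
  4 | R B3 → L1 miss [-]
  5 | W B3 → L1 hit [D]
  6 | W B3 → L1 hit [D]
  7 | R B3 → L1 hit [D]
  8 | R B2 → L0 hit [-]
  9 | W B2 → L0 hit [D]
  10 | R B1 → L1 miss wb→B3 [-]
  11 | R B3 → L1 miss [-]

DIRTY = [2]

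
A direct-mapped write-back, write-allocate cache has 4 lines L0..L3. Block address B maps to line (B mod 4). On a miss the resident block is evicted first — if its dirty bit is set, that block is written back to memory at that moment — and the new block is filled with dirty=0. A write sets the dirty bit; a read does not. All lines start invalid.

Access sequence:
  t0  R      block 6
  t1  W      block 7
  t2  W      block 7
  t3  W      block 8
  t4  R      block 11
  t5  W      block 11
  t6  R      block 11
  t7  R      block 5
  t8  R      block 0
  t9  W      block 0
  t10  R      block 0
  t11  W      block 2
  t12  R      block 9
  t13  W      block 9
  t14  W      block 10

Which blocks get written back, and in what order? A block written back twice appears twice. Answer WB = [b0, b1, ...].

WB = [7, 8, 2]

  0 | R B6 → L2 miss [-]
  1 | W B7 → L3 miss [D]
  2 | W B7 → L3 hit [D]
  3 | W B8 → L0 miss [D]
  4 | R B11 → L3 miss wb→B7 [-]
  5 | W B11 → L3 hit [D]
  6 | R B11 → L3 hit [D]
  7 | R B5 → L1 miss [-]
  8 | R B0 → L0 miss wb→B8 [-]
  9 | W B0 → L0 hit [D]
  10 | R B0 → L0 hit [D]
  11 | W B2 → L2 miss [D]
  12 | R B9 → L1 miss [-]
  13 | W B9 → L1 hit [D]
  14 | W B10 → L2 miss wb→B2 [D]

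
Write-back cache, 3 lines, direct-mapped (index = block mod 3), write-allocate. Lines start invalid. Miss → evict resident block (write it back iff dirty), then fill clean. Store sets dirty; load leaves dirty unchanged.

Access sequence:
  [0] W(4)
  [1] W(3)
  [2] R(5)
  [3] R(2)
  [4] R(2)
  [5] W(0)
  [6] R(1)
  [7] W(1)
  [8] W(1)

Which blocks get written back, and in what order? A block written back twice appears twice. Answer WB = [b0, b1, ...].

0: W B4 → L1 miss [D]
1: W B3 → L0 miss [D]
2: R B5 → L2 miss [-]
3: R B2 → L2 miss [-]
4: R B2 → L2 hit [-]
5: W B0 → L0 miss wb→B3 [D]
6: R B1 → L1 miss wb→B4 [-]
7: W B1 → L1 hit [D]
8: W B1 → L1 hit [D]

WB = [3, 4]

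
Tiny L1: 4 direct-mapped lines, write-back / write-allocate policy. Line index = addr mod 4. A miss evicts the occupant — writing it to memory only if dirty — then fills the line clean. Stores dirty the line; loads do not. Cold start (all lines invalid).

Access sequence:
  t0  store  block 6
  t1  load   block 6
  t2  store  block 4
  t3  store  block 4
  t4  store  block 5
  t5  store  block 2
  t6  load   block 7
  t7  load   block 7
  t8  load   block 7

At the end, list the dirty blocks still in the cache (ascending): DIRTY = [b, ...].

DIRTY = [2, 4, 5]

  0 | W B6 → L2 miss [D]
  1 | R B6 → L2 hit [D]
  2 | W B4 → L0 miss [D]
  3 | W B4 → L0 hit [D]
  4 | W B5 → L1 miss [D]
  5 | W B2 → L2 miss wb→B6 [D]
  6 | R B7 → L3 miss [-]
  7 | R B7 → L3 hit [-]
  8 | R B7 → L3 hit [-]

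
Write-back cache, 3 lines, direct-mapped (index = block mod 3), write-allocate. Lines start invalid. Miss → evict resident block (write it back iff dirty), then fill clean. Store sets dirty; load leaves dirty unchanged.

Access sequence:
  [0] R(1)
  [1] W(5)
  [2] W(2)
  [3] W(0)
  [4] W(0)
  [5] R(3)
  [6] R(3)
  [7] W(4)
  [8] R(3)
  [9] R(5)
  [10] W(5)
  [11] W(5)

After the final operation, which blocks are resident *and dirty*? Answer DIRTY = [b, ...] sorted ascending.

DIRTY = [4, 5]

0: R B1 -> L1 miss  d=-]
1: W B5 -> L2 miss  d=D]
2: W B2 -> L2 miss wb->B5  d=D]
3: W B0 -> L0 miss  d=D]
4: W B0 -> L0 hit  d=D]
5: R B3 -> L0 miss wb->B0  d=-]
6: R B3 -> L0 hit  d=-]
7: W B4 -> L1 miss  d=D]
8: R B3 -> L0 hit  d=-]
9: R B5 -> L2 miss wb->B2  d=-]
10: W B5 -> L2 hit  d=D]
11: W B5 -> L2 hit  d=D]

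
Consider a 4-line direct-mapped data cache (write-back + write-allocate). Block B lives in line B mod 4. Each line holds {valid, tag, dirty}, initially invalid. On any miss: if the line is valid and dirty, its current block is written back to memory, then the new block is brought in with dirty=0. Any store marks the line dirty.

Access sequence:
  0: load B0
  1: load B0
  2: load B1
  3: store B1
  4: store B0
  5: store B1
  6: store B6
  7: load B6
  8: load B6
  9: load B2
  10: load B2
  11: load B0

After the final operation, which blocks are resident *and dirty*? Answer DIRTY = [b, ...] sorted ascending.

0: R B0 → L0 miss [-]
1: R B0 → L0 hit [-]
2: R B1 → L1 miss [-]
3: W B1 → L1 hit [D]
4: W B0 → L0 hit [D]
5: W B1 → L1 hit [D]
6: W B6 → L2 miss [D]
7: R B6 → L2 hit [D]
8: R B6 → L2 hit [D]
9: R B2 → L2 miss wb→B6 [-]
10: R B2 → L2 hit [-]
11: R B0 → L0 hit [D]

DIRTY = [0, 1]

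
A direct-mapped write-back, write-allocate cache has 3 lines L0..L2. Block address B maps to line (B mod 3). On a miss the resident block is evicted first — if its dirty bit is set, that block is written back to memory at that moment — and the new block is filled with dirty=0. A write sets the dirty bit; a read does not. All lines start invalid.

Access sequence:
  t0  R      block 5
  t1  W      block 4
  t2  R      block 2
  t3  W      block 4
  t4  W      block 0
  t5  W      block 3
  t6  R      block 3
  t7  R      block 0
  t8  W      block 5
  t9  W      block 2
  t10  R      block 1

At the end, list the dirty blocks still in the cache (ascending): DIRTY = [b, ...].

  0 | R B5 → L2 miss [-]
  1 | W B4 → L1 miss [D]
  2 | R B2 → L2 miss [-]
  3 | W B4 → L1 hit [D]
  4 | W B0 → L0 miss [D]
  5 | W B3 → L0 miss wb→B0 [D]
  6 | R B3 → L0 hit [D]
  7 | R B0 → L0 miss wb→B3 [-]
  8 | W B5 → L2 miss [D]
  9 | W B2 → L2 miss wb→B5 [D]
  10 | R B1 → L1 miss wb→B4 [-]

DIRTY = [2]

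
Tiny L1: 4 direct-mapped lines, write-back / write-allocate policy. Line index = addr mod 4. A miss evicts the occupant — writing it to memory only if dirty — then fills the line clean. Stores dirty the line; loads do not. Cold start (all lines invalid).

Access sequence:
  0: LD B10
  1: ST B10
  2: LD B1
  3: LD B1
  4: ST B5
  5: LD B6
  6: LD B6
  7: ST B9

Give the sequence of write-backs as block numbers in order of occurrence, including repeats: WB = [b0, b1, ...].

0: R B10 -> L2 miss  d=-]
1: W B10 -> L2 hit  d=D]
2: R B1 -> L1 miss  d=-]
3: R B1 -> L1 hit  d=-]
4: W B5 -> L1 miss  d=D]
5: R B6 -> L2 miss wb->B10  d=-]
6: R B6 -> L2 hit  d=-]
7: W B9 -> L1 miss wb->B5  d=D]

WB = [10, 5]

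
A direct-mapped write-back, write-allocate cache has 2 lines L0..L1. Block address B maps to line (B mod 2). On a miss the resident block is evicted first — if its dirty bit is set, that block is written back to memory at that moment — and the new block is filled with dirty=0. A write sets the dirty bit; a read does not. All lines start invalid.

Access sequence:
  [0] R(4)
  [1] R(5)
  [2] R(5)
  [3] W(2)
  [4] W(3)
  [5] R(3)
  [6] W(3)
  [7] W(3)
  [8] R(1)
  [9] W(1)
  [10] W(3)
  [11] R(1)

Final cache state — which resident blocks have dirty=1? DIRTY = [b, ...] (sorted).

DIRTY = [2]

0: R B4 → L0 miss [-]
1: R B5 → L1 miss [-]
2: R B5 → L1 hit [-]
3: W B2 → L0 miss [D]
4: W B3 → L1 miss [D]
5: R B3 → L1 hit [D]
6: W B3 → L1 hit [D]
7: W B3 → L1 hit [D]
8: R B1 → L1 miss wb→B3 [-]
9: W B1 → L1 hit [D]
10: W B3 → L1 miss wb→B1 [D]
11: R B1 → L1 miss wb→B3 [-]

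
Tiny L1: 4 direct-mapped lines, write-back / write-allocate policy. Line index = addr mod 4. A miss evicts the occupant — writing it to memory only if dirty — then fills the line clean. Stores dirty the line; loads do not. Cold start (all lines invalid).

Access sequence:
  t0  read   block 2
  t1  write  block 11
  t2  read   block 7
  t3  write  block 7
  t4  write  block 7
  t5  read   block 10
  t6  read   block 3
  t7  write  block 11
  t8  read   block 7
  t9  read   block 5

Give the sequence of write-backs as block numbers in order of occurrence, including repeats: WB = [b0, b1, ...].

WB = [11, 7, 11]

0: R B2 -> L2 miss  d=-]
1: W B11 -> L3 miss  d=D]
2: R B7 -> L3 miss wb->B11  d=-]
3: W B7 -> L3 hit  d=D]
4: W B7 -> L3 hit  d=D]
5: R B10 -> L2 miss  d=-]
6: R B3 -> L3 miss wb->B7  d=-]
7: W B11 -> L3 miss  d=D]
8: R B7 -> L3 miss wb->B11  d=-]
9: R B5 -> L1 miss  d=-]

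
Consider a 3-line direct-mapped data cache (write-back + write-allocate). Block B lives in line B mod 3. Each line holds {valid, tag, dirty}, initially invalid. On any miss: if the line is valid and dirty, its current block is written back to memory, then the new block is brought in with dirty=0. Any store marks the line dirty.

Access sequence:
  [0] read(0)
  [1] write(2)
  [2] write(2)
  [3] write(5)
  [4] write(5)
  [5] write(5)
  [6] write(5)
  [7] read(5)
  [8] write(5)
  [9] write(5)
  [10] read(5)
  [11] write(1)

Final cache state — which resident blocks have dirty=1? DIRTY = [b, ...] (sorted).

  0 | R B0 → L0 miss [-]
  1 | W B2 → L2 miss [D]
  2 | W B2 → L2 hit [D]
  3 | W B5 → L2 miss wb→B2 [D]
  4 | W B5 → L2 hit [D]
  5 | W B5 → L2 hit [D]
  6 | W B5 → L2 hit [D]
  7 | R B5 → L2 hit [D]
  8 | W B5 → L2 hit [D]
  9 | W B5 → L2 hit [D]
  10 | R B5 → L2 hit [D]
  11 | W B1 → L1 miss [D]

DIRTY = [1, 5]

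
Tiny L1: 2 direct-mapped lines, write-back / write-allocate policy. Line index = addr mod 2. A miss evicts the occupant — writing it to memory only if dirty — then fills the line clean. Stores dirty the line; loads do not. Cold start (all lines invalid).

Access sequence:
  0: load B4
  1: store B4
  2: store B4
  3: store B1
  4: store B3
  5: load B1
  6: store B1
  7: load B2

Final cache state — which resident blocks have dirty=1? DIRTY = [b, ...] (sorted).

0: R B4 -> L0 miss  d=-]
1: W B4 -> L0 hit  d=D]
2: W B4 -> L0 hit  d=D]
3: W B1 -> L1 miss  d=D]
4: W B3 -> L1 miss wb->B1  d=D]
5: R B1 -> L1 miss wb->B3  d=-]
6: W B1 -> L1 hit  d=D]
7: R B2 -> L0 miss wb->B4  d=-]

DIRTY = [1]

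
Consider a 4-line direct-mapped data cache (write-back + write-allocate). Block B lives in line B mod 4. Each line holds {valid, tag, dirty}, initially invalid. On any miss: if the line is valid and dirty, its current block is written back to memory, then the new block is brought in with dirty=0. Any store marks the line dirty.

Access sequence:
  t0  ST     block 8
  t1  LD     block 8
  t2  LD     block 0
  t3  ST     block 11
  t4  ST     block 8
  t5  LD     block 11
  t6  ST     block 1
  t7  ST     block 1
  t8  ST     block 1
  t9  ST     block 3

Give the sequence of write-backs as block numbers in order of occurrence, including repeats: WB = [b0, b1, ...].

WB = [8, 11]

0: W B8 -> L0 miss  d=D]
1: R B8 -> L0 hit  d=D]
2: R B0 -> L0 miss wb->B8  d=-]
3: W B11 -> L3 miss  d=D]
4: W B8 -> L0 miss  d=D]
5: R B11 -> L3 hit  d=D]
6: W B1 -> L1 miss  d=D]
7: W B1 -> L1 hit  d=D]
8: W B1 -> L1 hit  d=D]
9: W B3 -> L3 miss wb->B11  d=D]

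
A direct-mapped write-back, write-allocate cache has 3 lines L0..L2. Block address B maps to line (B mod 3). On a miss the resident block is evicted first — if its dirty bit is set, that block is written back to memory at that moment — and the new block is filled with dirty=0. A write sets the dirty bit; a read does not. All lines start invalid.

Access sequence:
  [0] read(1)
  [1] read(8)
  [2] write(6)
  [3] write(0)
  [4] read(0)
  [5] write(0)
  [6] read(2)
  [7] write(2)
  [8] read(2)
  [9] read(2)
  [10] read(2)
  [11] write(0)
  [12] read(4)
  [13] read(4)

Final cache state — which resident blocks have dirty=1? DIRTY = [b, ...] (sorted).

DIRTY = [0, 2]

0: R B1 -> L1 miss  d=-]
1: R B8 -> L2 miss  d=-]
2: W B6 -> L0 miss  d=D]
3: W B0 -> L0 miss wb->B6  d=D]
4: R B0 -> L0 hit  d=D]
5: W B0 -> L0 hit  d=D]
6: R B2 -> L2 miss  d=-]
7: W B2 -> L2 hit  d=D]
8: R B2 -> L2 hit  d=D]
9: R B2 -> L2 hit  d=D]
10: R B2 -> L2 hit  d=D]
11: W B0 -> L0 hit  d=D]
12: R B4 -> L1 miss  d=-]
13: R B4 -> L1 hit  d=-]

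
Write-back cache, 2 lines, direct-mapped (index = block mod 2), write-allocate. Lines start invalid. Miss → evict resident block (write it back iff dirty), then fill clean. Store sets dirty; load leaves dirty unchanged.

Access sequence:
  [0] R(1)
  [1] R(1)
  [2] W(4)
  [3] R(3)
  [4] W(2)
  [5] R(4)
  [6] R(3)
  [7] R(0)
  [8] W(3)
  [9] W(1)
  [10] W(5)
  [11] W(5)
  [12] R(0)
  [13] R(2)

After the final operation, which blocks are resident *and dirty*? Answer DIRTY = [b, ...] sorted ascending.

DIRTY = [5]

0: R B1 → L1 miss [-]
1: R B1 → L1 hit [-]
2: W B4 → L0 miss [D]
3: R B3 → L1 miss [-]
4: W B2 → L0 miss wb→B4 [D]
5: R B4 → L0 miss wb→B2 [-]
6: R B3 → L1 hit [-]
7: R B0 → L0 miss [-]
8: W B3 → L1 hit [D]
9: W B1 → L1 miss wb→B3 [D]
10: W B5 → L1 miss wb→B1 [D]
11: W B5 → L1 hit [D]
12: R B0 → L0 hit [-]
13: R B2 → L0 miss [-]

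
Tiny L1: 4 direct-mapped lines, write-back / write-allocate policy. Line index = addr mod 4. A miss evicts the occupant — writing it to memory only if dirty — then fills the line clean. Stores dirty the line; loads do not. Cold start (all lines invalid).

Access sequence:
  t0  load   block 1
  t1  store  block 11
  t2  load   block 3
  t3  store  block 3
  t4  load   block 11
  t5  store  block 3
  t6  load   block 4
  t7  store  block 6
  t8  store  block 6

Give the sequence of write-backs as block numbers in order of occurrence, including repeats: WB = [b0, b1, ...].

0: R B1 -> L1 miss  d=-]
1: W B11 -> L3 miss  d=D]
2: R B3 -> L3 miss wb->B11  d=-]
3: W B3 -> L3 hit  d=D]
4: R B11 -> L3 miss wb->B3  d=-]
5: W B3 -> L3 miss  d=D]
6: R B4 -> L0 miss  d=-]
7: W B6 -> L2 miss  d=D]
8: W B6 -> L2 hit  d=D]

WB = [11, 3]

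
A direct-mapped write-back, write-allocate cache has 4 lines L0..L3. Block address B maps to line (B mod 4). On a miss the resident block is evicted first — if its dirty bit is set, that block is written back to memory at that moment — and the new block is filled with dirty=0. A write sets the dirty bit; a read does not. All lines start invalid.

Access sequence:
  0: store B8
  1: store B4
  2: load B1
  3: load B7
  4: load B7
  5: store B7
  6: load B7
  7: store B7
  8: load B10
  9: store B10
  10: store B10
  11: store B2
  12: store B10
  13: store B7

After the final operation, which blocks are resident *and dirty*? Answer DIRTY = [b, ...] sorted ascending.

0: W B8 → L0 miss [D]
1: W B4 → L0 miss wb→B8 [D]
2: R B1 → L1 miss [-]
3: R B7 → L3 miss [-]
4: R B7 → L3 hit [-]
5: W B7 → L3 hit [D]
6: R B7 → L3 hit [D]
7: W B7 → L3 hit [D]
8: R B10 → L2 miss [-]
9: W B10 → L2 hit [D]
10: W B10 → L2 hit [D]
11: W B2 → L2 miss wb→B10 [D]
12: W B10 → L2 miss wb→B2 [D]
13: W B7 → L3 hit [D]

DIRTY = [4, 7, 10]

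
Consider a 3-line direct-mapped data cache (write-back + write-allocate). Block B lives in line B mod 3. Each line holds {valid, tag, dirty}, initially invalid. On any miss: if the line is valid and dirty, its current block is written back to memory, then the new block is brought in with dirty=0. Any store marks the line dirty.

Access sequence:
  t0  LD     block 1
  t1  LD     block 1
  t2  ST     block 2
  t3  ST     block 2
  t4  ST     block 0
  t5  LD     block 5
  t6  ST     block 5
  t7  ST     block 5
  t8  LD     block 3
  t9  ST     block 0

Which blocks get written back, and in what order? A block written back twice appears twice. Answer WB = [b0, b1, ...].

0: R B1 -> L1 miss  d=-]
1: R B1 -> L1 hit  d=-]
2: W B2 -> L2 miss  d=D]
3: W B2 -> L2 hit  d=D]
4: W B0 -> L0 miss  d=D]
5: R B5 -> L2 miss wb->B2  d=-]
6: W B5 -> L2 hit  d=D]
7: W B5 -> L2 hit  d=D]
8: R B3 -> L0 miss wb->B0  d=-]
9: W B0 -> L0 miss  d=D]

WB = [2, 0]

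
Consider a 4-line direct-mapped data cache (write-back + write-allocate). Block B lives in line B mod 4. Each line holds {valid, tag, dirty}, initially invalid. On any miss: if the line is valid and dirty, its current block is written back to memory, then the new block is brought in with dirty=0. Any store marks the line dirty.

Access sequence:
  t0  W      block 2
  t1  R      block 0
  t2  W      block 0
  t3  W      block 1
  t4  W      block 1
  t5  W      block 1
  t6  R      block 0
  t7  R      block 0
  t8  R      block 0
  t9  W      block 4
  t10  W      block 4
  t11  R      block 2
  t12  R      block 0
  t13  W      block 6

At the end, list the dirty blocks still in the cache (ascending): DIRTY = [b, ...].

  0 | W B2 → L2 miss [D]
  1 | R B0 → L0 miss [-]
  2 | W B0 → L0 hit [D]
  3 | W B1 → L1 miss [D]
  4 | W B1 → L1 hit [D]
  5 | W B1 → L1 hit [D]
  6 | R B0 → L0 hit [D]
  7 | R B0 → L0 hit [D]
  8 | R B0 → L0 hit [D]
  9 | W B4 → L0 miss wb→B0 [D]
  10 | W B4 → L0 hit [D]
  11 | R B2 → L2 hit [D]
  12 | R B0 → L0 miss wb→B4 [-]
  13 | W B6 → L2 miss wb→B2 [D]

DIRTY = [1, 6]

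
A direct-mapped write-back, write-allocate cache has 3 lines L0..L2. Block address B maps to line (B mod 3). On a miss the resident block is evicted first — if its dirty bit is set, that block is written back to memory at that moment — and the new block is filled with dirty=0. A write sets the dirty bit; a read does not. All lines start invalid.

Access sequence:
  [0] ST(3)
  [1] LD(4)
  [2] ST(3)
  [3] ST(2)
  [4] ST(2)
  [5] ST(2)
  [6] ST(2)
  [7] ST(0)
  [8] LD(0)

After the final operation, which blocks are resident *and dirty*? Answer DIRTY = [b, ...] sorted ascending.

DIRTY = [0, 2]

  0 | W B3 → L0 miss [D]
  1 | R B4 → L1 miss [-]
  2 | W B3 → L0 hit [D]
  3 | W B2 → L2 miss [D]
  4 | W B2 → L2 hit [D]
  5 | W B2 → L2 hit [D]
  6 | W B2 → L2 hit [D]
  7 | W B0 → L0 miss wb→B3 [D]
  8 | R B0 → L0 hit [D]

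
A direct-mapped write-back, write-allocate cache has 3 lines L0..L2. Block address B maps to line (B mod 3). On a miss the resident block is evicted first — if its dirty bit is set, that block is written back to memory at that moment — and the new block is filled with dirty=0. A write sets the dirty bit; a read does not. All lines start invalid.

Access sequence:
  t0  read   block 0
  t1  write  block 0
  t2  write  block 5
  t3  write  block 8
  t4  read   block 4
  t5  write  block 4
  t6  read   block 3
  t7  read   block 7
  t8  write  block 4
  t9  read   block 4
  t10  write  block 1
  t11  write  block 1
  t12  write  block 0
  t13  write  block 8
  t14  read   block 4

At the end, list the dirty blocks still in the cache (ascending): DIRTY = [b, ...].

0: R B0 → L0 miss [-]
1: W B0 → L0 hit [D]
2: W B5 → L2 miss [D]
3: W B8 → L2 miss wb→B5 [D]
4: R B4 → L1 miss [-]
5: W B4 → L1 hit [D]
6: R B3 → L0 miss wb→B0 [-]
7: R B7 → L1 miss wb→B4 [-]
8: W B4 → L1 miss [D]
9: R B4 → L1 hit [D]
10: W B1 → L1 miss wb→B4 [D]
11: W B1 → L1 hit [D]
12: W B0 → L0 miss [D]
13: W B8 → L2 hit [D]
14: R B4 → L1 miss wb→B1 [-]

DIRTY = [0, 8]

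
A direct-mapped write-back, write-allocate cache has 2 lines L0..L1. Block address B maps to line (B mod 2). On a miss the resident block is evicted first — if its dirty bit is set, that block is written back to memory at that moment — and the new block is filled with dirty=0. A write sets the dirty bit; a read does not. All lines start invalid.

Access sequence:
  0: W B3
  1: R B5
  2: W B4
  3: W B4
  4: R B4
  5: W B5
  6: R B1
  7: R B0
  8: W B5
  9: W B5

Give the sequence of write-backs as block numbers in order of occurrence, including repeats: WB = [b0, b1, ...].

  0 | W B3 → L1 miss [D]
  1 | R B5 → L1 miss wb→B3 [-]
  2 | W B4 → L0 miss [D]
  3 | W B4 → L0 hit [D]
  4 | R B4 → L0 hit [D]
  5 | W B5 → L1 hit [D]
  6 | R B1 → L1 miss wb→B5 [-]
  7 | R B0 → L0 miss wb→B4 [-]
  8 | W B5 → L1 miss [D]
  9 | W B5 → L1 hit [D]

WB = [3, 5, 4]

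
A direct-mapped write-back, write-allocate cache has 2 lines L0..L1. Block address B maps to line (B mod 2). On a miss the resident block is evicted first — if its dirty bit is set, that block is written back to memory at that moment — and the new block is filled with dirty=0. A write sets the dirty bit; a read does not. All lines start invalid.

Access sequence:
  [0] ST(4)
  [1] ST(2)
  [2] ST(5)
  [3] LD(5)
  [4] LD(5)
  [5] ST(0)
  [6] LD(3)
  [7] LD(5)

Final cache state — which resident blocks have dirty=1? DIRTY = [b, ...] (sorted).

  0 | W B4 → L0 miss [D]
  1 | W B2 → L0 miss wb→B4 [D]
  2 | W B5 → L1 miss [D]
  3 | R B5 → L1 hit [D]
  4 | R B5 → L1 hit [D]
  5 | W B0 → L0 miss wb→B2 [D]
  6 | R B3 → L1 miss wb→B5 [-]
  7 | R B5 → L1 miss [-]

DIRTY = [0]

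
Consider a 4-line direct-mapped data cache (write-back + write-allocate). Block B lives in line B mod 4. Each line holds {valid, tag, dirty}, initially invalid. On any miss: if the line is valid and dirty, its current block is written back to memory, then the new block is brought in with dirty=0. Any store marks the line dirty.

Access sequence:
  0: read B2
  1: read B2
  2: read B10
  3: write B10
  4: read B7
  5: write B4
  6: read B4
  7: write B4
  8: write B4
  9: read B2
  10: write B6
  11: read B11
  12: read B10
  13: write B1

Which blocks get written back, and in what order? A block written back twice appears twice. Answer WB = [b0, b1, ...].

0: R B2 → L2 miss [-]
1: R B2 → L2 hit [-]
2: R B10 → L2 miss [-]
3: W B10 → L2 hit [D]
4: R B7 → L3 miss [-]
5: W B4 → L0 miss [D]
6: R B4 → L0 hit [D]
7: W B4 → L0 hit [D]
8: W B4 → L0 hit [D]
9: R B2 → L2 miss wb→B10 [-]
10: W B6 → L2 miss [D]
11: R B11 → L3 miss [-]
12: R B10 → L2 miss wb→B6 [-]
13: W B1 → L1 miss [D]

WB = [10, 6]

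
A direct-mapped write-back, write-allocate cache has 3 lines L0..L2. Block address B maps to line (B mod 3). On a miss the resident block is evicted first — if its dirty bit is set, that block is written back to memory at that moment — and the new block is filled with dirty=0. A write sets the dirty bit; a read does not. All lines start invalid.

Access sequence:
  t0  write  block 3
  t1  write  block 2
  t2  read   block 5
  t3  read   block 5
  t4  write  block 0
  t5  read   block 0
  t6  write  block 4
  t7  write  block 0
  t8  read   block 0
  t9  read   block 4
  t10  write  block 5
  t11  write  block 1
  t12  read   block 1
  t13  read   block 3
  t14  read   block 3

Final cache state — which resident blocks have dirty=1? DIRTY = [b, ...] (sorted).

DIRTY = [1, 5]

0: W B3 → L0 miss [D]
1: W B2 → L2 miss [D]
2: R B5 → L2 miss wb→B2 [-]
3: R B5 → L2 hit [-]
4: W B0 → L0 miss wb→B3 [D]
5: R B0 → L0 hit [D]
6: W B4 → L1 miss [D]
7: W B0 → L0 hit [D]
8: R B0 → L0 hit [D]
9: R B4 → L1 hit [D]
10: W B5 → L2 hit [D]
11: W B1 → L1 miss wb→B4 [D]
12: R B1 → L1 hit [D]
13: R B3 → L0 miss wb→B0 [-]
14: R B3 → L0 hit [-]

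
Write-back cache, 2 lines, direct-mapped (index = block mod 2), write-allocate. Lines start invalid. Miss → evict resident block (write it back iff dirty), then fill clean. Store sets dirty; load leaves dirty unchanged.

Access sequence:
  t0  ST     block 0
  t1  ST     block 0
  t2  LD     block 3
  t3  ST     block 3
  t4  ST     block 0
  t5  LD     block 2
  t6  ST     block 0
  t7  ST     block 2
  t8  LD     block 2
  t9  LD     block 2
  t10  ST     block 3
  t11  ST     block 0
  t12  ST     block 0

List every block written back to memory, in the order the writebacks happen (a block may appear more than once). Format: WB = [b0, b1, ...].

WB = [0, 0, 2]

0: W B0 -> L0 miss  d=D]
1: W B0 -> L0 hit  d=D]
2: R B3 -> L1 miss  d=-]
3: W B3 -> L1 hit  d=D]
4: W B0 -> L0 hit  d=D]
5: R B2 -> L0 miss wb->B0  d=-]
6: W B0 -> L0 miss  d=D]
7: W B2 -> L0 miss wb->B0  d=D]
8: R B2 -> L0 hit  d=D]
9: R B2 -> L0 hit  d=D]
10: W B3 -> L1 hit  d=D]
11: W B0 -> L0 miss wb->B2  d=D]
12: W B0 -> L0 hit  d=D]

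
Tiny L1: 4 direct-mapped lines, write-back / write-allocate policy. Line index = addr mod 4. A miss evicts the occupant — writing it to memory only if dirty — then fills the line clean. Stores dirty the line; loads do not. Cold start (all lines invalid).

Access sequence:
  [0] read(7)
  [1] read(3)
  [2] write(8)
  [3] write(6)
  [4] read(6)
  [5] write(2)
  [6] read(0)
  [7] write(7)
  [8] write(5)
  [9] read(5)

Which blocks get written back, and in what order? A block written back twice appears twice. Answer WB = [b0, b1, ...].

  0 | R B7 → L3 miss [-]
  1 | R B3 → L3 miss [-]
  2 | W B8 → L0 miss [D]
  3 | W B6 → L2 miss [D]
  4 | R B6 → L2 hit [D]
  5 | W B2 → L2 miss wb→B6 [D]
  6 | R B0 → L0 miss wb→B8 [-]
  7 | W B7 → L3 miss [D]
  8 | W B5 → L1 miss [D]
  9 | R B5 → L1 hit [D]

WB = [6, 8]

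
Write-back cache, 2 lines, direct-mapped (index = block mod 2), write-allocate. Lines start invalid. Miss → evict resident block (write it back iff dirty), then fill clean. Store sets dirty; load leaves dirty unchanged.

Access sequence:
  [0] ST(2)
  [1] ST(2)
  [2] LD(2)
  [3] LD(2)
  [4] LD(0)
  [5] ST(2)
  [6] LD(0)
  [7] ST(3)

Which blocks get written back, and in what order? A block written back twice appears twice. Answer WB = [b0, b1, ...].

0: W B2 → L0 miss [D]
1: W B2 → L0 hit [D]
2: R B2 → L0 hit [D]
3: R B2 → L0 hit [D]
4: R B0 → L0 miss wb→B2 [-]
5: W B2 → L0 miss [D]
6: R B0 → L0 miss wb→B2 [-]
7: W B3 → L1 miss [D]

WB = [2, 2]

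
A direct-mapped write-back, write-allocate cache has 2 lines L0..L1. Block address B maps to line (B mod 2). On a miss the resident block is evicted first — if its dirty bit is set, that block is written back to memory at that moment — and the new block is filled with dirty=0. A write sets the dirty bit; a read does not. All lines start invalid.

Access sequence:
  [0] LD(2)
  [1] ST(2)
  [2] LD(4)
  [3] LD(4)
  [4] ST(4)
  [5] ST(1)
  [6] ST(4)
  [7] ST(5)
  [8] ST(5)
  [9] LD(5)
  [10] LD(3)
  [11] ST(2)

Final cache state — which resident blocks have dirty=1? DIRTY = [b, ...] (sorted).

0: R B2 → L0 miss [-]
1: W B2 → L0 hit [D]
2: R B4 → L0 miss wb→B2 [-]
3: R B4 → L0 hit [-]
4: W B4 → L0 hit [D]
5: W B1 → L1 miss [D]
6: W B4 → L0 hit [D]
7: W B5 → L1 miss wb→B1 [D]
8: W B5 → L1 hit [D]
9: R B5 → L1 hit [D]
10: R B3 → L1 miss wb→B5 [-]
11: W B2 → L0 miss wb→B4 [D]

DIRTY = [2]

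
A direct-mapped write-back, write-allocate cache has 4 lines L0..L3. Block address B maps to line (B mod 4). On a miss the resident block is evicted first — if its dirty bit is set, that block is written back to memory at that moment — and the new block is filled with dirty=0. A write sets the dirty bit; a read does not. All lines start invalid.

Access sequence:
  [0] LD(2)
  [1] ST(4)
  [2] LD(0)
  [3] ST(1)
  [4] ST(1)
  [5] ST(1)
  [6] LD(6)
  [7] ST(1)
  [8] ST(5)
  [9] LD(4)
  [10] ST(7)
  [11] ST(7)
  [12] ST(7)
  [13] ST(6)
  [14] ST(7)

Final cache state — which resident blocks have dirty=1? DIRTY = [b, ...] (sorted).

0: R B2 -> L2 miss  d=-]
1: W B4 -> L0 miss  d=D]
2: R B0 -> L0 miss wb->B4  d=-]
3: W B1 -> L1 miss  d=D]
4: W B1 -> L1 hit  d=D]
5: W B1 -> L1 hit  d=D]
6: R B6 -> L2 miss  d=-]
7: W B1 -> L1 hit  d=D]
8: W B5 -> L1 miss wb->B1  d=D]
9: R B4 -> L0 miss  d=-]
10: W B7 -> L3 miss  d=D]
11: W B7 -> L3 hit  d=D]
12: W B7 -> L3 hit  d=D]
13: W B6 -> L2 hit  d=D]
14: W B7 -> L3 hit  d=D]

DIRTY = [5, 6, 7]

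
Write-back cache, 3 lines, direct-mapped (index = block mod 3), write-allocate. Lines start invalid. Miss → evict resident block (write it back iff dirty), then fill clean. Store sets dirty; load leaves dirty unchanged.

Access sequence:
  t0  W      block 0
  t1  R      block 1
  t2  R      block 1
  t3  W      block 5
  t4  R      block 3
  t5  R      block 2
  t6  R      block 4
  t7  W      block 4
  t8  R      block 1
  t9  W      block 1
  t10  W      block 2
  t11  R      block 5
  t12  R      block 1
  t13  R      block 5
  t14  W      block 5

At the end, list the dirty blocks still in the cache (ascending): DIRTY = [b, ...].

0: W B0 → L0 miss [D]
1: R B1 → L1 miss [-]
2: R B1 → L1 hit [-]
3: W B5 → L2 miss [D]
4: R B3 → L0 miss wb→B0 [-]
5: R B2 → L2 miss wb→B5 [-]
6: R B4 → L1 miss [-]
7: W B4 → L1 hit [D]
8: R B1 → L1 miss wb→B4 [-]
9: W B1 → L1 hit [D]
10: W B2 → L2 hit [D]
11: R B5 → L2 miss wb→B2 [-]
12: R B1 → L1 hit [D]
13: R B5 → L2 hit [-]
14: W B5 → L2 hit [D]

DIRTY = [1, 5]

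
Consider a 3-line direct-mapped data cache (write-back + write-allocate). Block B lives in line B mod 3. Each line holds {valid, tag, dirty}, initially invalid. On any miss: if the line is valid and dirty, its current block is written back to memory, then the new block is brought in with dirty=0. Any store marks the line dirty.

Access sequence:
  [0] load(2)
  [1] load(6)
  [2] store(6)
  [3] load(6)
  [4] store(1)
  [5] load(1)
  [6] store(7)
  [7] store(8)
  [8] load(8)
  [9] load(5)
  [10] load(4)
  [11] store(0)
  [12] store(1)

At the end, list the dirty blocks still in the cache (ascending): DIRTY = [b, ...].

  0 | R B2 → L2 miss [-]
  1 | R B6 → L0 miss [-]
  2 | W B6 → L0 hit [D]
  3 | R B6 → L0 hit [D]
  4 | W B1 → L1 miss [D]
  5 | R B1 → L1 hit [D]
  6 | W B7 → L1 miss wb→B1 [D]
  7 | W B8 → L2 miss [D]
  8 | R B8 → L2 hit [D]
  9 | R B5 → L2 miss wb→B8 [-]
  10 | R B4 → L1 miss wb→B7 [-]
  11 | W B0 → L0 miss wb→B6 [D]
  12 | W B1 → L1 miss [D]

DIRTY = [0, 1]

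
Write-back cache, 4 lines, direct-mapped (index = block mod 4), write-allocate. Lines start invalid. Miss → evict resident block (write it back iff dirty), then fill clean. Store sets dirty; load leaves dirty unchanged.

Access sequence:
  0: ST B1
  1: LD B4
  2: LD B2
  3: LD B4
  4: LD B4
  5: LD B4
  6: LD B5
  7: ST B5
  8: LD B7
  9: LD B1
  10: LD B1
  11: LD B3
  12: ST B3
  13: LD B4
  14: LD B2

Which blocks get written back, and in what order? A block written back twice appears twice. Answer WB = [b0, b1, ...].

WB = [1, 5]

0: W B1 → L1 miss [D]
1: R B4 → L0 miss [-]
2: R B2 → L2 miss [-]
3: R B4 → L0 hit [-]
4: R B4 → L0 hit [-]
5: R B4 → L0 hit [-]
6: R B5 → L1 miss wb→B1 [-]
7: W B5 → L1 hit [D]
8: R B7 → L3 miss [-]
9: R B1 → L1 miss wb→B5 [-]
10: R B1 → L1 hit [-]
11: R B3 → L3 miss [-]
12: W B3 → L3 hit [D]
13: R B4 → L0 hit [-]
14: R B2 → L2 hit [-]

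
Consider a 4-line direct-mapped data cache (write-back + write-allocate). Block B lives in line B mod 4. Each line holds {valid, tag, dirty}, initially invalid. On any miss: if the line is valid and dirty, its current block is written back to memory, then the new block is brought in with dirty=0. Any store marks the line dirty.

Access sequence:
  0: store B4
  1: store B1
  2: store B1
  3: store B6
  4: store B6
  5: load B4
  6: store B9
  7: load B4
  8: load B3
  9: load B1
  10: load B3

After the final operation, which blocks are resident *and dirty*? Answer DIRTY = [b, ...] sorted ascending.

DIRTY = [4, 6]

0: W B4 → L0 miss [D]
1: W B1 → L1 miss [D]
2: W B1 → L1 hit [D]
3: W B6 → L2 miss [D]
4: W B6 → L2 hit [D]
5: R B4 → L0 hit [D]
6: W B9 → L1 miss wb→B1 [D]
7: R B4 → L0 hit [D]
8: R B3 → L3 miss [-]
9: R B1 → L1 miss wb→B9 [-]
10: R B3 → L3 hit [-]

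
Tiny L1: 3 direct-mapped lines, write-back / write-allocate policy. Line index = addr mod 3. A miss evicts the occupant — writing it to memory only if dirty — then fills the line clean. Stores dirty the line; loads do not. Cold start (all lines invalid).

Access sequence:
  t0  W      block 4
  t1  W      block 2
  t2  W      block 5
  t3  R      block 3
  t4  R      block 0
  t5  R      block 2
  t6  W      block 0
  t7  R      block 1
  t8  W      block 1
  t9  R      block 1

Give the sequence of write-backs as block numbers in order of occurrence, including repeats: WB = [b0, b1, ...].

0: W B4 → L1 miss [D]
1: W B2 → L2 miss [D]
2: W B5 → L2 miss wb→B2 [D]
3: R B3 → L0 miss [-]
4: R B0 → L0 miss [-]
5: R B2 → L2 miss wb→B5 [-]
6: W B0 → L0 hit [D]
7: R B1 → L1 miss wb→B4 [-]
8: W B1 → L1 hit [D]
9: R B1 → L1 hit [D]

WB = [2, 5, 4]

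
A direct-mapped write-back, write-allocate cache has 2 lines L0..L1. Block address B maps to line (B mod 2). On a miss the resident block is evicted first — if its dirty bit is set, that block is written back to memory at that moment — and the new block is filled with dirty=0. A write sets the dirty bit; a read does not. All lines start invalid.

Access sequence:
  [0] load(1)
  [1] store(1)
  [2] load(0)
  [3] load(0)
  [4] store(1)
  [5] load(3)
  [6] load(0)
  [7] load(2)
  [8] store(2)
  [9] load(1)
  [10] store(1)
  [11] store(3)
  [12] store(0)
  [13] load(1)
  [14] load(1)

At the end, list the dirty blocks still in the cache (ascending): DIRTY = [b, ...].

  0 | R B1 → L1 miss [-]
  1 | W B1 → L1 hit [D]
  2 | R B0 → L0 miss [-]
  3 | R B0 → L0 hit [-]
  4 | W B1 → L1 hit [D]
  5 | R B3 → L1 miss wb→B1 [-]
  6 | R B0 → L0 hit [-]
  7 | R B2 → L0 miss [-]
  8 | W B2 → L0 hit [D]
  9 | R B1 → L1 miss [-]
  10 | W B1 → L1 hit [D]
  11 | W B3 → L1 miss wb→B1 [D]
  12 | W B0 → L0 miss wb→B2 [D]
  13 | R B1 → L1 miss wb→B3 [-]
  14 | R B1 → L1 hit [-]

DIRTY = [0]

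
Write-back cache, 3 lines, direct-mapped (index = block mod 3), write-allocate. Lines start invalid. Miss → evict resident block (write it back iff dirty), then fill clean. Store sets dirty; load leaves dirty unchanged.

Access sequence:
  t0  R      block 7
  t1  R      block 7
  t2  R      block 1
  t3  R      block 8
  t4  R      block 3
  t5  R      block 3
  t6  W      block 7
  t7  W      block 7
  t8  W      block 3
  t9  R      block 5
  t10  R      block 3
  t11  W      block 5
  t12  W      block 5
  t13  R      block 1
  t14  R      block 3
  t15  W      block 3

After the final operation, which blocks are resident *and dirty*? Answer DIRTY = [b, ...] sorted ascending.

0: R B7 -> L1 miss  d=-]
1: R B7 -> L1 hit  d=-]
2: R B1 -> L1 miss  d=-]
3: R B8 -> L2 miss  d=-]
4: R B3 -> L0 miss  d=-]
5: R B3 -> L0 hit  d=-]
6: W B7 -> L1 miss  d=D]
7: W B7 -> L1 hit  d=D]
8: W B3 -> L0 hit  d=D]
9: R B5 -> L2 miss  d=-]
10: R B3 -> L0 hit  d=D]
11: W B5 -> L2 hit  d=D]
12: W B5 -> L2 hit  d=D]
13: R B1 -> L1 miss wb->B7  d=-]
14: R B3 -> L0 hit  d=D]
15: W B3 -> L0 hit  d=D]

DIRTY = [3, 5]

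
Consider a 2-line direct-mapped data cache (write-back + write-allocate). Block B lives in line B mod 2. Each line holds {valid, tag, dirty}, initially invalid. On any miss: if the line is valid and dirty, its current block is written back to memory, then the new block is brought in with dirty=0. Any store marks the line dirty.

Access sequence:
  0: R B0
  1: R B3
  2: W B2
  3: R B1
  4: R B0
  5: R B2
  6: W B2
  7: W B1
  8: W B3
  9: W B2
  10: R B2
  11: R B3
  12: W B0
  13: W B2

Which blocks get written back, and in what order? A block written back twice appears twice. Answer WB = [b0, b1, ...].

0: R B0 → L0 miss [-]
1: R B3 → L1 miss [-]
2: W B2 → L0 miss [D]
3: R B1 → L1 miss [-]
4: R B0 → L0 miss wb→B2 [-]
5: R B2 → L0 miss [-]
6: W B2 → L0 hit [D]
7: W B1 → L1 hit [D]
8: W B3 → L1 miss wb→B1 [D]
9: W B2 → L0 hit [D]
10: R B2 → L0 hit [D]
11: R B3 → L1 hit [D]
12: W B0 → L0 miss wb→B2 [D]
13: W B2 → L0 miss wb→B0 [D]

WB = [2, 1, 2, 0]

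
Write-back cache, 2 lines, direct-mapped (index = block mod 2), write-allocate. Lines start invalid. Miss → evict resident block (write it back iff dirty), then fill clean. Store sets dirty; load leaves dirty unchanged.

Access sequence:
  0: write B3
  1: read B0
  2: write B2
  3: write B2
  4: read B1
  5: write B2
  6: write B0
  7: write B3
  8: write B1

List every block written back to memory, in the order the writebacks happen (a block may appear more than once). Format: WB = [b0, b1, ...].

  0 | W B3 → L1 miss [D]
  1 | R B0 → L0 miss [-]
  2 | W B2 → L0 miss [D]
  3 | W B2 → L0 hit [D]
  4 | R B1 → L1 miss wb→B3 [-]
  5 | W B2 → L0 hit [D]
  6 | W B0 → L0 miss wb→B2 [D]
  7 | W B3 → L1 miss [D]
  8 | W B1 → L1 miss wb→B3 [D]

WB = [3, 2, 3]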